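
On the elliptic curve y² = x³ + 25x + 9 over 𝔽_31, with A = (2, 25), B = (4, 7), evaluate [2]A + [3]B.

First 2A:
Repeated addition: build up to 2A.
2A: tangent at (2, 25): λ = (3·2² + 25)/(2·25) ≡ 6/19. 19⁻¹ ≡ 18 (mod 31) since 19·18 = 342 ≡ 1, so λ ≡ 6·18 ≡ 15.
  x = λ² - 2 - 2 = 225 - 4 ≡ 4; y = λ·(2 - 4) - 25 ≡ 7. → (4, 7)
2A = (4, 7).
Next 3B:
Repeated addition: build up to 3B.
2B: tangent at (4, 7): λ = (3·4² + 25)/(2·7) ≡ 11/14. 14⁻¹ ≡ 20 (mod 31), so λ ≡ 11·20 ≡ 3.
  x = λ² - 4 - 4 = 9 - 8 ≡ 1; y = λ·(4 - 1) - 7 ≡ 2. → (1, 2)
3B: (1, 2) + (4, 7). λ = (7 - 2)/(4 - 1) ≡ 5/3 mod 31. 3⁻¹ ≡ 21 (mod 31) since 3·21 = 63 ≡ 1, so λ ≡ 12.
  x = λ² - 1 - 4 = 144 - 5 ≡ 15; y = λ·(1 - 15) - 2 ≡ 16. → (15, 16)
3B = (15, 16).
Finally 2A + 3B:
(4, 7) + (15, 16). λ = (16 - 7)/(15 - 4) ≡ 9/11 mod 31. 11⁻¹ ≡ 17 (mod 31), so λ ≡ 29.
  x = λ² - 4 - 15 = 841 - 19 ≡ 16; y = λ·(4 - 16) - 7 ≡ 17. → (16, 17)

(16, 17)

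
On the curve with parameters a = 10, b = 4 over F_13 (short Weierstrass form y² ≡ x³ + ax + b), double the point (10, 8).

(5, 6)

tangent at (10, 8): λ = (3·10² + 10)/(2·8) ≡ 11/3. 3⁻¹ ≡ 9 (mod 13) since 3·9 = 27 ≡ 1, so λ ≡ 11·9 ≡ 8.
  x = λ² - 10 - 10 = 64 - 20 ≡ 5; y = λ·(10 - 5) - 8 ≡ 6. → (5, 6)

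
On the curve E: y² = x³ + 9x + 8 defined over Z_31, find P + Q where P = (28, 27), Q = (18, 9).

(18, 22)

(28, 27) + (18, 9). λ = (9 - 27)/(18 - 28) ≡ 13/21 mod 31. 21⁻¹ ≡ 3 (mod 31) since 21·3 = 63 ≡ 1, so λ ≡ 8.
  x = λ² - 28 - 18 = 64 - 46 ≡ 18; y = λ·(28 - 18) - 27 ≡ 22. → (18, 22)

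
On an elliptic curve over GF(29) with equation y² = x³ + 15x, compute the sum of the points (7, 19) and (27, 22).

(7, 19) + (27, 22). λ = (22 - 19)/(27 - 7) ≡ 3/20 mod 29. 20⁻¹ ≡ 16 (mod 29) since 20·16 = 320 ≡ 1, so λ ≡ 19.
  x = λ² - 7 - 27 = 361 - 34 ≡ 8; y = λ·(7 - 8) - 19 ≡ 20. → (8, 20)

(8, 20)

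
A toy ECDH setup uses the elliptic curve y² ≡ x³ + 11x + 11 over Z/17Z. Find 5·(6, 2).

Write P = (6, 2).
Double-and-add on 5 = (101)₂. Start with P = (6, 2) for the leading 1-bit.
double: tangent at (6, 2): λ = (3·6² + 11)/(2·2) ≡ 0/4. 4⁻¹ ≡ 13 (mod 17), so λ ≡ 0·13 ≡ 0.
  x = λ² - 6 - 6 = 0 - 12 ≡ 5; y = λ·(6 - 5) - 2 ≡ 15. → (5, 15)
double: tangent at (5, 15): λ = (3·5² + 11)/(2·15) ≡ 1/13. 13⁻¹ ≡ 4 (mod 17), so λ ≡ 1·4 ≡ 4.
  x = λ² - 5 - 5 = 16 - 10 ≡ 6; y = λ·(5 - 6) - 15 ≡ 15. → (6, 15)
add P: (6, 15) + (6, 2): same x and y₁ ≡ -y₂, so the sum is ∞.

O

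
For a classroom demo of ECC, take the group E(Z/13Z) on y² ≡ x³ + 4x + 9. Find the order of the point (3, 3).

3

2P: tangent at (3, 3): λ = (3·3² + 4)/(2·3) ≡ 5/6. 6⁻¹ ≡ 11 (mod 13) since 6·11 = 66 ≡ 1, so λ ≡ 5·11 ≡ 3.
  x = λ² - 3 - 3 = 9 - 6 ≡ 3; y = λ·(3 - 3) - 3 ≡ 10. → (3, 10)
3P: (3, 10) + (3, 3): same x and y₁ ≡ -y₂, so the sum is O.
3P = O, so the order is 3.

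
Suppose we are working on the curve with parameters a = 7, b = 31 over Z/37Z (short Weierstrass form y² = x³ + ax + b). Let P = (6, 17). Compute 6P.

(15, 25)

Repeated addition: build up to 6P.
2P: tangent at (6, 17): λ = (3·6² + 7)/(2·17) ≡ 4/34. 34⁻¹ ≡ 12 (mod 37), so λ ≡ 4·12 ≡ 11.
  x = λ² - 6 - 6 = 121 - 12 ≡ 35; y = λ·(6 - 35) - 17 ≡ 34. → (35, 34)
3P: (35, 34) + (6, 17). λ = (17 - 34)/(6 - 35) ≡ 20/8 mod 37. 8⁻¹ ≡ 14 (mod 37), so λ ≡ 21.
  x = λ² - 35 - 6 = 441 - 41 ≡ 30; y = λ·(35 - 30) - 34 ≡ 34. → (30, 34)
4P: (30, 34) + (6, 17). λ = (17 - 34)/(6 - 30) ≡ 20/13 mod 37. 13⁻¹ ≡ 20 (mod 37), so λ ≡ 30.
  x = λ² - 30 - 6 = 900 - 36 ≡ 13; y = λ·(30 - 13) - 34 ≡ 32. → (13, 32)
5P: (13, 32) + (6, 17). λ = (17 - 32)/(6 - 13) ≡ 22/30 mod 37. 30⁻¹ ≡ 21 (mod 37), so λ ≡ 18.
  x = λ² - 13 - 6 = 324 - 19 ≡ 9; y = λ·(13 - 9) - 32 ≡ 3. → (9, 3)
6P: (9, 3) + (6, 17). λ = (17 - 3)/(6 - 9) ≡ 14/34 mod 37. 34⁻¹ ≡ 12 (mod 37), so λ ≡ 20.
  x = λ² - 9 - 6 = 400 - 15 ≡ 15; y = λ·(9 - 15) - 3 ≡ 25. → (15, 25)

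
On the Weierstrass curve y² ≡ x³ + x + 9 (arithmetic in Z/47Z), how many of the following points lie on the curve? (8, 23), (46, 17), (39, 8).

(8, 23): 23² ≡ 12, rhs ≡ 12 → on.
(46, 17): 17² ≡ 7, rhs ≡ 7 → on.
(39, 8): 8² ≡ 17, rhs ≡ 6 → off.

2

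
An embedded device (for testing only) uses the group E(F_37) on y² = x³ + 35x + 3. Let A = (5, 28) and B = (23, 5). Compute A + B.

(5, 28) + (23, 5). λ = (5 - 28)/(23 - 5) ≡ 14/18 mod 37. 18⁻¹ ≡ 35 (mod 37), so λ ≡ 9.
  x = λ² - 5 - 23 = 81 - 28 ≡ 16; y = λ·(5 - 16) - 28 ≡ 21. → (16, 21)

(16, 21)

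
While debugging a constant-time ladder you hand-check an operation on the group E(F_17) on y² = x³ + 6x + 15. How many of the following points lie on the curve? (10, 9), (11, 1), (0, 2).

(10, 9): 9² ≡ 13, rhs ≡ 4 → off.
(11, 1): 1² ≡ 1, rhs ≡ 1 → on.
(0, 2): 2² ≡ 4, rhs ≡ 15 → off.

1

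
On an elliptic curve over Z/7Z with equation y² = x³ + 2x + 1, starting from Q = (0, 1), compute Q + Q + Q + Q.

(0, 6)

Double-and-add on 4 = (100)₂. Start with Q = (0, 1) for the leading 1-bit.
double: tangent at (0, 1): λ = (3·0² + 2)/(2·1) ≡ 2/2. 2⁻¹ ≡ 4 (mod 7) since 2·4 = 8 ≡ 1, so λ ≡ 2·4 ≡ 1.
  x = λ² - 0 - 0 = 1 - 0 ≡ 1; y = λ·(0 - 1) - 1 ≡ 5. → (1, 5)
double: tangent at (1, 5): λ = (3·1² + 2)/(2·5) ≡ 5/3. 3⁻¹ ≡ 5 (mod 7), so λ ≡ 5·5 ≡ 4.
  x = λ² - 1 - 1 = 16 - 2 ≡ 0; y = λ·(1 - 0) - 5 ≡ 6. → (0, 6)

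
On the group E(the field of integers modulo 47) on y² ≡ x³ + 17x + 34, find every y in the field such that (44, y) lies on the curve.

x³ + 17x + 34 = 85966 ≡ 3 (mod 47).
Square roots of 3 mod 47: 12 and 35 (since 12² = 144 ≡ 3).

12, 35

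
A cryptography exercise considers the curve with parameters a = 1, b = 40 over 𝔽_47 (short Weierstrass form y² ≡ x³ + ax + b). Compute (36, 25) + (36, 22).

O

The two points share x = 36 and their y-coordinates satisfy 25 + 22 ≡ 0 (mod 47), so they are inverses. Their sum is O.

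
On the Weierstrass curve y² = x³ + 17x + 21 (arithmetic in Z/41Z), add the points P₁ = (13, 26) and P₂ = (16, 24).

(17, 4)

(13, 26) + (16, 24). λ = (24 - 26)/(16 - 13) ≡ 39/3 mod 41. 3⁻¹ ≡ 14 (mod 41), so λ ≡ 13.
  x = λ² - 13 - 16 = 169 - 29 ≡ 17; y = λ·(13 - 17) - 26 ≡ 4. → (17, 4)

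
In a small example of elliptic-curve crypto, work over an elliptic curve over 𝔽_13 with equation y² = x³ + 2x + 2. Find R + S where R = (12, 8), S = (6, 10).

(12, 8) + (6, 10). λ = (10 - 8)/(6 - 12) ≡ 2/7 mod 13. 7⁻¹ ≡ 2 (mod 13), so λ ≡ 4.
  x = λ² - 12 - 6 = 16 - 18 ≡ 11; y = λ·(12 - 11) - 8 ≡ 9. → (11, 9)

(11, 9)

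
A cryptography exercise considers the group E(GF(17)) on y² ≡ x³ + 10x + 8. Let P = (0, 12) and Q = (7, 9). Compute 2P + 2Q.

(5, 8)

First 2P:
Repeated addition: build up to 2P.
2P: tangent at (0, 12): λ = (3·0² + 10)/(2·12) ≡ 10/7. 7⁻¹ ≡ 5 (mod 17) since 7·5 = 35 ≡ 1, so λ ≡ 10·5 ≡ 16.
  x = λ² - 0 - 0 = 256 - 0 ≡ 1; y = λ·(0 - 1) - 12 ≡ 6. → (1, 6)
2P = (1, 6).
Next 2Q:
Repeated addition: build up to 2Q.
2Q: tangent at (7, 9): λ = (3·7² + 10)/(2·9) ≡ 4/1. 1⁻¹ ≡ 1 (mod 17), so λ ≡ 4·1 ≡ 4.
  x = λ² - 7 - 7 = 16 - 14 ≡ 2; y = λ·(7 - 2) - 9 ≡ 11. → (2, 11)
2Q = (2, 11).
Finally 2P + 2Q:
(1, 6) + (2, 11). λ = (11 - 6)/(2 - 1) ≡ 5/1 mod 17. 1⁻¹ ≡ 1 (mod 17) since 1·1 = 1 ≡ 1, so λ ≡ 5.
  x = λ² - 1 - 2 = 25 - 3 ≡ 5; y = λ·(1 - 5) - 6 ≡ 8. → (5, 8)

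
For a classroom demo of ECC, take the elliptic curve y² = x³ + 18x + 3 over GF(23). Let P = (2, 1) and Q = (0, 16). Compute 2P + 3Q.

First 2P:
Repeated addition: build up to 2P.
2P: tangent at (2, 1): λ = (3·2² + 18)/(2·1) ≡ 7/2. 2⁻¹ ≡ 12 (mod 23) since 2·12 = 24 ≡ 1, so λ ≡ 7·12 ≡ 15.
  x = λ² - 2 - 2 = 225 - 4 ≡ 14; y = λ·(2 - 14) - 1 ≡ 3. → (14, 3)
2P = (14, 3).
Next 3Q:
Repeated addition: build up to 3Q.
2Q: tangent at (0, 16): λ = (3·0² + 18)/(2·16) ≡ 18/9. 9⁻¹ ≡ 18 (mod 23) since 9·18 = 162 ≡ 1, so λ ≡ 18·18 ≡ 2.
  x = λ² - 0 - 0 = 4 - 0 ≡ 4; y = λ·(0 - 4) - 16 ≡ 22. → (4, 22)
3Q: (4, 22) + (0, 16). λ = (16 - 22)/(0 - 4) ≡ 17/19 mod 23. 19⁻¹ ≡ 17 (mod 23), so λ ≡ 13.
  x = λ² - 4 - 0 = 169 - 4 ≡ 4; y = λ·(4 - 4) - 22 ≡ 1. → (4, 1)
3Q = (4, 1).
Finally 2P + 3Q:
(14, 3) + (4, 1). λ = (1 - 3)/(4 - 14) ≡ 21/13 mod 23. 13⁻¹ ≡ 16 (mod 23), so λ ≡ 14.
  x = λ² - 14 - 4 = 196 - 18 ≡ 17; y = λ·(14 - 17) - 3 ≡ 1. → (17, 1)

(17, 1)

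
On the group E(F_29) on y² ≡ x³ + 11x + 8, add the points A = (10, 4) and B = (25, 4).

(23, 25)

(10, 4) + (25, 4). λ = (4 - 4)/(25 - 10) ≡ 0/15 mod 29. 15⁻¹ ≡ 2 (mod 29), so λ ≡ 0.
  x = λ² - 10 - 25 = 0 - 35 ≡ 23; y = λ·(10 - 23) - 4 ≡ 25. → (23, 25)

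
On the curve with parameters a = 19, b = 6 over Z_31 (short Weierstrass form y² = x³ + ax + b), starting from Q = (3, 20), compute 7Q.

(8, 22)

Double-and-add on 7 = (111)₂. Start with Q = (3, 20) for the leading 1-bit.
double: tangent at (3, 20): λ = (3·3² + 19)/(2·20) ≡ 15/9. 9⁻¹ ≡ 7 (mod 31), so λ ≡ 15·7 ≡ 12.
  x = λ² - 3 - 3 = 144 - 6 ≡ 14; y = λ·(3 - 14) - 20 ≡ 3. → (14, 3)
add Q: (14, 3) + (3, 20). λ = (20 - 3)/(3 - 14) ≡ 17/20 mod 31. 20⁻¹ ≡ 14 (mod 31), so λ ≡ 21.
  x = λ² - 14 - 3 = 441 - 17 ≡ 21; y = λ·(14 - 21) - 3 ≡ 5. → (21, 5)
double: tangent at (21, 5): λ = (3·21² + 19)/(2·5) ≡ 9/10. 10⁻¹ ≡ 28 (mod 31), so λ ≡ 9·28 ≡ 4.
  x = λ² - 21 - 21 = 16 - 42 ≡ 5; y = λ·(21 - 5) - 5 ≡ 28. → (5, 28)
add Q: (5, 28) + (3, 20). λ = (20 - 28)/(3 - 5) ≡ 23/29 mod 31. 29⁻¹ ≡ 15 (mod 31) since 29·15 = 435 ≡ 1, so λ ≡ 4.
  x = λ² - 5 - 3 = 16 - 8 ≡ 8; y = λ·(5 - 8) - 28 ≡ 22. → (8, 22)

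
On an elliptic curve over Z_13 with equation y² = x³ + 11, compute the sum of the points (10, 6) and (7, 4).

(8, 4)

(10, 6) + (7, 4). λ = (4 - 6)/(7 - 10) ≡ 11/10 mod 13. 10⁻¹ ≡ 4 (mod 13), so λ ≡ 5.
  x = λ² - 10 - 7 = 25 - 17 ≡ 8; y = λ·(10 - 8) - 6 ≡ 4. → (8, 4)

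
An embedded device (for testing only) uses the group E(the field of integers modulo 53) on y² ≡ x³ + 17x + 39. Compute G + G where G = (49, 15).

tangent at (49, 15): λ = (3·49² + 17)/(2·15) ≡ 12/30. 30⁻¹ ≡ 23 (mod 53), so λ ≡ 12·23 ≡ 11.
  x = λ² - 49 - 49 = 121 - 98 ≡ 23; y = λ·(49 - 23) - 15 ≡ 6. → (23, 6)

(23, 6)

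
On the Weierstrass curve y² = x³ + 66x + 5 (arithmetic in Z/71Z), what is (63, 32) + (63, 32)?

tangent at (63, 32): λ = (3·63² + 66)/(2·32) ≡ 45/64. 64⁻¹ ≡ 10 (mod 71), so λ ≡ 45·10 ≡ 24.
  x = λ² - 63 - 63 = 576 - 126 ≡ 24; y = λ·(63 - 24) - 32 ≡ 52. → (24, 52)

(24, 52)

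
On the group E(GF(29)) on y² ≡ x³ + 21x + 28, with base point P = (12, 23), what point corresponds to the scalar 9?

Repeated addition: build up to 9P.
2P: tangent at (12, 23): λ = (3·12² + 21)/(2·23) ≡ 18/17. 17⁻¹ ≡ 12 (mod 29), so λ ≡ 18·12 ≡ 13.
  x = λ² - 12 - 12 = 169 - 24 ≡ 0; y = λ·(12 - 0) - 23 ≡ 17. → (0, 17)
3P: (0, 17) + (12, 23). λ = (23 - 17)/(12 - 0) ≡ 6/12 mod 29. 12⁻¹ ≡ 17 (mod 29), so λ ≡ 15.
  x = λ² - 0 - 12 = 225 - 12 ≡ 10; y = λ·(0 - 10) - 17 ≡ 7. → (10, 7)
4P: (10, 7) + (12, 23). λ = (23 - 7)/(12 - 10) ≡ 16/2 mod 29. 2⁻¹ ≡ 15 (mod 29), so λ ≡ 8.
  x = λ² - 10 - 12 = 64 - 22 ≡ 13; y = λ·(10 - 13) - 7 ≡ 27. → (13, 27)
5P: (13, 27) + (12, 23). λ = (23 - 27)/(12 - 13) ≡ 25/28 mod 29. 28⁻¹ ≡ 28 (mod 29) since 28·28 = 784 ≡ 1, so λ ≡ 4.
  x = λ² - 13 - 12 = 16 - 25 ≡ 20; y = λ·(13 - 20) - 27 ≡ 3. → (20, 3)
6P: (20, 3) + (12, 23). λ = (23 - 3)/(12 - 20) ≡ 20/21 mod 29. 21⁻¹ ≡ 18 (mod 29) since 21·18 = 378 ≡ 1, so λ ≡ 12.
  x = λ² - 20 - 12 = 144 - 32 ≡ 25; y = λ·(20 - 25) - 3 ≡ 24. → (25, 24)
7P: (25, 24) + (12, 23). λ = (23 - 24)/(12 - 25) ≡ 28/16 mod 29. 16⁻¹ ≡ 20 (mod 29), so λ ≡ 9.
  x = λ² - 25 - 12 = 81 - 37 ≡ 15; y = λ·(25 - 15) - 24 ≡ 8. → (15, 8)
8P: (15, 8) + (12, 23). λ = (23 - 8)/(12 - 15) ≡ 15/26 mod 29. 26⁻¹ ≡ 19 (mod 29) since 26·19 = 494 ≡ 1, so λ ≡ 24.
  x = λ² - 15 - 12 = 576 - 27 ≡ 27; y = λ·(15 - 27) - 8 ≡ 23. → (27, 23)
9P: (27, 23) + (12, 23). λ = (23 - 23)/(12 - 27) ≡ 0/14 mod 29. 14⁻¹ ≡ 27 (mod 29), so λ ≡ 0.
  x = λ² - 27 - 12 = 0 - 39 ≡ 19; y = λ·(27 - 19) - 23 ≡ 6. → (19, 6)

(19, 6)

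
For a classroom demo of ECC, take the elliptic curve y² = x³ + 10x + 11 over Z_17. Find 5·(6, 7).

(13, 3)

Write Q = (6, 7).
Double-and-add on 5 = (101)₂. Start with Q = (6, 7) for the leading 1-bit.
double: tangent at (6, 7): λ = (3·6² + 10)/(2·7) ≡ 16/14. 14⁻¹ ≡ 11 (mod 17) since 14·11 = 154 ≡ 1, so λ ≡ 16·11 ≡ 6.
  x = λ² - 6 - 6 = 36 - 12 ≡ 7; y = λ·(6 - 7) - 7 ≡ 4. → (7, 4)
double: tangent at (7, 4): λ = (3·7² + 10)/(2·4) ≡ 4/8. 8⁻¹ ≡ 15 (mod 17), so λ ≡ 4·15 ≡ 9.
  x = λ² - 7 - 7 = 81 - 14 ≡ 16; y = λ·(7 - 16) - 4 ≡ 0. → (16, 0)
add Q: (16, 0) + (6, 7). λ = (7 - 0)/(6 - 16) ≡ 7/7 mod 17. 7⁻¹ ≡ 5 (mod 17), so λ ≡ 1.
  x = λ² - 16 - 6 = 1 - 22 ≡ 13; y = λ·(16 - 13) - 0 ≡ 3. → (13, 3)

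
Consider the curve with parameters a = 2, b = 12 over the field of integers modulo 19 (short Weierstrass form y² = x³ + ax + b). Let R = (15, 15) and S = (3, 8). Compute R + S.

(2, 10)

(15, 15) + (3, 8). λ = (8 - 15)/(3 - 15) ≡ 12/7 mod 19. 7⁻¹ ≡ 11 (mod 19), so λ ≡ 18.
  x = λ² - 15 - 3 = 324 - 18 ≡ 2; y = λ·(15 - 2) - 15 ≡ 10. → (2, 10)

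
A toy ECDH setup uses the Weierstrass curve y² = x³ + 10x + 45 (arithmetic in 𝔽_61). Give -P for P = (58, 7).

-(58, 7) = (58, -7 mod 61) = (58, 54).

(58, 54)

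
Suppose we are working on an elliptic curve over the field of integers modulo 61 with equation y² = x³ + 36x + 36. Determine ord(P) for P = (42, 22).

2P: tangent at (42, 22): λ = (3·42² + 36)/(2·22) ≡ 21/44. 44⁻¹ ≡ 43 (mod 61), so λ ≡ 21·43 ≡ 49.
  x = λ² - 42 - 42 = 2401 - 84 ≡ 60; y = λ·(42 - 60) - 22 ≡ 11. → (60, 11)
3P: (60, 11) + (42, 22). λ = (22 - 11)/(42 - 60) ≡ 11/43 mod 61. 43⁻¹ ≡ 44 (mod 61) since 43·44 = 1892 ≡ 1, so λ ≡ 57.
  x = λ² - 60 - 42 = 3249 - 102 ≡ 36; y = λ·(60 - 36) - 11 ≡ 15. → (36, 15)
4P: (36, 15) + (42, 22). λ = (22 - 15)/(42 - 36) ≡ 7/6 mod 61. 6⁻¹ ≡ 51 (mod 61), so λ ≡ 52.
  x = λ² - 36 - 42 = 2704 - 78 ≡ 3; y = λ·(36 - 3) - 15 ≡ 54. → (3, 54)
5P: (3, 54) + (42, 22). λ = (22 - 54)/(42 - 3) ≡ 29/39 mod 61. 39⁻¹ ≡ 36 (mod 61), so λ ≡ 7.
  x = λ² - 3 - 42 = 49 - 45 ≡ 4; y = λ·(3 - 4) - 54 ≡ 0. → (4, 0)
6P: (4, 0) + (42, 22). λ = (22 - 0)/(42 - 4) ≡ 22/38 mod 61. 38⁻¹ ≡ 53 (mod 61), so λ ≡ 7.
  x = λ² - 4 - 42 = 49 - 46 ≡ 3; y = λ·(4 - 3) - 0 ≡ 7. → (3, 7)
7P: (3, 7) + (42, 22). λ = (22 - 7)/(42 - 3) ≡ 15/39 mod 61. 39⁻¹ ≡ 36 (mod 61), so λ ≡ 52.
  x = λ² - 3 - 42 = 2704 - 45 ≡ 36; y = λ·(3 - 36) - 7 ≡ 46. → (36, 46)
8P: (36, 46) + (42, 22). λ = (22 - 46)/(42 - 36) ≡ 37/6 mod 61. 6⁻¹ ≡ 51 (mod 61) since 6·51 = 306 ≡ 1, so λ ≡ 57.
  x = λ² - 36 - 42 = 3249 - 78 ≡ 60; y = λ·(36 - 60) - 46 ≡ 50. → (60, 50)
9P: (60, 50) + (42, 22). λ = (22 - 50)/(42 - 60) ≡ 33/43 mod 61. 43⁻¹ ≡ 44 (mod 61) since 43·44 = 1892 ≡ 1, so λ ≡ 49.
  x = λ² - 60 - 42 = 2401 - 102 ≡ 42; y = λ·(60 - 42) - 50 ≡ 39. → (42, 39)
10P: (42, 39) + (42, 22): same x and y₁ ≡ -y₂, so the sum is O.
10P = O, so the order is 10.

10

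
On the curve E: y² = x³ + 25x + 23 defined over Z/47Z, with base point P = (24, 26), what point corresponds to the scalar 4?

(2, 38)

Double-and-add on 4 = (100)₂. Start with P = (24, 26) for the leading 1-bit.
double: tangent at (24, 26): λ = (3·24² + 25)/(2·26) ≡ 14/5. 5⁻¹ ≡ 19 (mod 47) since 5·19 = 95 ≡ 1, so λ ≡ 14·19 ≡ 31.
  x = λ² - 24 - 24 = 961 - 48 ≡ 20; y = λ·(24 - 20) - 26 ≡ 4. → (20, 4)
double: tangent at (20, 4): λ = (3·20² + 25)/(2·4) ≡ 3/8. 8⁻¹ ≡ 6 (mod 47), so λ ≡ 3·6 ≡ 18.
  x = λ² - 20 - 20 = 324 - 40 ≡ 2; y = λ·(20 - 2) - 4 ≡ 38. → (2, 38)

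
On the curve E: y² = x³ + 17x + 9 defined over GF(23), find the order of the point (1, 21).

2P: tangent at (1, 21): λ = (3·1² + 17)/(2·21) ≡ 20/19. 19⁻¹ ≡ 17 (mod 23), so λ ≡ 20·17 ≡ 18.
  x = λ² - 1 - 1 = 324 - 2 ≡ 0; y = λ·(1 - 0) - 21 ≡ 20. → (0, 20)
3P: (0, 20) + (1, 21). λ = (21 - 20)/(1 - 0) ≡ 1/1 mod 23. 1⁻¹ ≡ 1 (mod 23) since 1·1 = 1 ≡ 1, so λ ≡ 1.
  x = λ² - 0 - 1 = 1 - 1 ≡ 0; y = λ·(0 - 0) - 20 ≡ 3. → (0, 3)
4P: (0, 3) + (1, 21). λ = (21 - 3)/(1 - 0) ≡ 18/1 mod 23. 1⁻¹ ≡ 1 (mod 23) since 1·1 = 1 ≡ 1, so λ ≡ 18.
  x = λ² - 0 - 1 = 324 - 1 ≡ 1; y = λ·(0 - 1) - 3 ≡ 2. → (1, 2)
5P: (1, 2) + (1, 21): same x and y₁ ≡ -y₂, so the sum is the point at infinity.
5P = the point at infinity, so the order is 5.

5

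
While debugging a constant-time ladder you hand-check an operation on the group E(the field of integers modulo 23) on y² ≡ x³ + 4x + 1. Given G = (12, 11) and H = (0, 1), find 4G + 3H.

First 4G:
Double-and-add on 4 = (100)₂. Start with G = (12, 11) for the leading 1-bit.
double: tangent at (12, 11): λ = (3·12² + 4)/(2·11) ≡ 22/22. 22⁻¹ ≡ 22 (mod 23) since 22·22 = 484 ≡ 1, so λ ≡ 22·22 ≡ 1.
  x = λ² - 12 - 12 = 1 - 24 ≡ 0; y = λ·(12 - 0) - 11 ≡ 1. → (0, 1)
double: tangent at (0, 1): λ = (3·0² + 4)/(2·1) ≡ 4/2. 2⁻¹ ≡ 12 (mod 23) since 2·12 = 24 ≡ 1, so λ ≡ 4·12 ≡ 2.
  x = λ² - 0 - 0 = 4 - 0 ≡ 4; y = λ·(0 - 4) - 1 ≡ 14. → (4, 14)
4G = (4, 14).
Next 3H:
Repeated addition: build up to 3H.
2H: tangent at (0, 1): λ = (3·0² + 4)/(2·1) ≡ 4/2. 2⁻¹ ≡ 12 (mod 23), so λ ≡ 4·12 ≡ 2.
  x = λ² - 0 - 0 = 4 - 0 ≡ 4; y = λ·(0 - 4) - 1 ≡ 14. → (4, 14)
3H: (4, 14) + (0, 1). λ = (1 - 14)/(0 - 4) ≡ 10/19 mod 23. 19⁻¹ ≡ 17 (mod 23), so λ ≡ 9.
  x = λ² - 4 - 0 = 81 - 4 ≡ 8; y = λ·(4 - 8) - 14 ≡ 19. → (8, 19)
3H = (8, 19).
Finally 4G + 3H:
(4, 14) + (8, 19). λ = (19 - 14)/(8 - 4) ≡ 5/4 mod 23. 4⁻¹ ≡ 6 (mod 23), so λ ≡ 7.
  x = λ² - 4 - 8 = 49 - 12 ≡ 14; y = λ·(4 - 14) - 14 ≡ 8. → (14, 8)

(14, 8)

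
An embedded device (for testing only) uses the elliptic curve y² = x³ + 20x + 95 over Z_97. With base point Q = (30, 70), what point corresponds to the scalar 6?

(24, 72)

Double-and-add on 6 = (110)₂. Start with Q = (30, 70) for the leading 1-bit.
double: tangent at (30, 70): λ = (3·30² + 20)/(2·70) ≡ 4/43. 43⁻¹ ≡ 88 (mod 97), so λ ≡ 4·88 ≡ 61.
  x = λ² - 30 - 30 = 3721 - 60 ≡ 72; y = λ·(30 - 72) - 70 ≡ 84. → (72, 84)
add Q: (72, 84) + (30, 70). λ = (70 - 84)/(30 - 72) ≡ 83/55 mod 97. 55⁻¹ ≡ 30 (mod 97) since 55·30 = 1650 ≡ 1, so λ ≡ 65.
  x = λ² - 72 - 30 = 4225 - 102 ≡ 49; y = λ·(72 - 49) - 84 ≡ 53. → (49, 53)
double: tangent at (49, 53): λ = (3·49² + 20)/(2·53) ≡ 45/9. 9⁻¹ ≡ 54 (mod 97) since 9·54 = 486 ≡ 1, so λ ≡ 45·54 ≡ 5.
  x = λ² - 49 - 49 = 25 - 98 ≡ 24; y = λ·(49 - 24) - 53 ≡ 72. → (24, 72)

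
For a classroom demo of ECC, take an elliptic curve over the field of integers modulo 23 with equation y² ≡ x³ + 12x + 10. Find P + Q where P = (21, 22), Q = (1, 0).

(19, 17)

(21, 22) + (1, 0). λ = (0 - 22)/(1 - 21) ≡ 1/3 mod 23. 3⁻¹ ≡ 8 (mod 23) since 3·8 = 24 ≡ 1, so λ ≡ 8.
  x = λ² - 21 - 1 = 64 - 22 ≡ 19; y = λ·(21 - 19) - 22 ≡ 17. → (19, 17)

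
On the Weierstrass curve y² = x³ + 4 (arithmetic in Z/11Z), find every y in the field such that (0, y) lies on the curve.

x³ + 0x + 4 = 4 ≡ 4 (mod 11).
Square roots of 4 mod 11: 2 and 9 (since 2² = 4 ≡ 4).

2, 9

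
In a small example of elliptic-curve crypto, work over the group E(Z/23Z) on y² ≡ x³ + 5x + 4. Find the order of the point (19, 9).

10

2P: tangent at (19, 9): λ = (3·19² + 5)/(2·9) ≡ 7/18. 18⁻¹ ≡ 9 (mod 23), so λ ≡ 7·9 ≡ 17.
  x = λ² - 19 - 19 = 289 - 38 ≡ 21; y = λ·(19 - 21) - 9 ≡ 3. → (21, 3)
3P: (21, 3) + (19, 9). λ = (9 - 3)/(19 - 21) ≡ 6/21 mod 23. 21⁻¹ ≡ 11 (mod 23), so λ ≡ 20.
  x = λ² - 21 - 19 = 400 - 40 ≡ 15; y = λ·(21 - 15) - 3 ≡ 2. → (15, 2)
4P: (15, 2) + (19, 9). λ = (9 - 2)/(19 - 15) ≡ 7/4 mod 23. 4⁻¹ ≡ 6 (mod 23), so λ ≡ 19.
  x = λ² - 15 - 19 = 361 - 34 ≡ 5; y = λ·(15 - 5) - 2 ≡ 4. → (5, 4)
5P: (5, 4) + (19, 9). λ = (9 - 4)/(19 - 5) ≡ 5/14 mod 23. 14⁻¹ ≡ 5 (mod 23), so λ ≡ 2.
  x = λ² - 5 - 19 = 4 - 24 ≡ 3; y = λ·(5 - 3) - 4 ≡ 0. → (3, 0)
6P: (3, 0) + (19, 9). λ = (9 - 0)/(19 - 3) ≡ 9/16 mod 23. 16⁻¹ ≡ 13 (mod 23), so λ ≡ 2.
  x = λ² - 3 - 19 = 4 - 22 ≡ 5; y = λ·(3 - 5) - 0 ≡ 19. → (5, 19)
7P: (5, 19) + (19, 9). λ = (9 - 19)/(19 - 5) ≡ 13/14 mod 23. 14⁻¹ ≡ 5 (mod 23), so λ ≡ 19.
  x = λ² - 5 - 19 = 361 - 24 ≡ 15; y = λ·(5 - 15) - 19 ≡ 21. → (15, 21)
8P: (15, 21) + (19, 9). λ = (9 - 21)/(19 - 15) ≡ 11/4 mod 23. 4⁻¹ ≡ 6 (mod 23) since 4·6 = 24 ≡ 1, so λ ≡ 20.
  x = λ² - 15 - 19 = 400 - 34 ≡ 21; y = λ·(15 - 21) - 21 ≡ 20. → (21, 20)
9P: (21, 20) + (19, 9). λ = (9 - 20)/(19 - 21) ≡ 12/21 mod 23. 21⁻¹ ≡ 11 (mod 23), so λ ≡ 17.
  x = λ² - 21 - 19 = 289 - 40 ≡ 19; y = λ·(21 - 19) - 20 ≡ 14. → (19, 14)
10P: (19, 14) + (19, 9): same x and y₁ ≡ -y₂, so the sum is O.
10P = O, so the order is 10.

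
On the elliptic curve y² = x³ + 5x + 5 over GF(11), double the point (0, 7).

(4, 1)

tangent at (0, 7): λ = (3·0² + 5)/(2·7) ≡ 5/3. 3⁻¹ ≡ 4 (mod 11), so λ ≡ 5·4 ≡ 9.
  x = λ² - 0 - 0 = 81 - 0 ≡ 4; y = λ·(0 - 4) - 7 ≡ 1. → (4, 1)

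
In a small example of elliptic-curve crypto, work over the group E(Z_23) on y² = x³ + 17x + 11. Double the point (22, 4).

(14, 16)

tangent at (22, 4): λ = (3·22² + 17)/(2·4) ≡ 20/8. 8⁻¹ ≡ 3 (mod 23) since 8·3 = 24 ≡ 1, so λ ≡ 20·3 ≡ 14.
  x = λ² - 22 - 22 = 196 - 44 ≡ 14; y = λ·(22 - 14) - 4 ≡ 16. → (14, 16)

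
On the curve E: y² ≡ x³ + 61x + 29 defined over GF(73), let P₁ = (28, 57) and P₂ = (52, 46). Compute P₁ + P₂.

(28, 57) + (52, 46). λ = (46 - 57)/(52 - 28) ≡ 62/24 mod 73. 24⁻¹ ≡ 70 (mod 73), so λ ≡ 33.
  x = λ² - 28 - 52 = 1089 - 80 ≡ 60; y = λ·(28 - 60) - 57 ≡ 55. → (60, 55)

(60, 55)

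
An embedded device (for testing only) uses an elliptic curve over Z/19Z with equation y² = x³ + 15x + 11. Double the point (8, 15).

tangent at (8, 15): λ = (3·8² + 15)/(2·15) ≡ 17/11. 11⁻¹ ≡ 7 (mod 19) since 11·7 = 77 ≡ 1, so λ ≡ 17·7 ≡ 5.
  x = λ² - 8 - 8 = 25 - 16 ≡ 9; y = λ·(8 - 9) - 15 ≡ 18. → (9, 18)

(9, 18)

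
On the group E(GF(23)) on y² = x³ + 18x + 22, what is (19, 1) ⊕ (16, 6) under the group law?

(19, 1) + (16, 6). λ = (6 - 1)/(16 - 19) ≡ 5/20 mod 23. 20⁻¹ ≡ 15 (mod 23) since 20·15 = 300 ≡ 1, so λ ≡ 6.
  x = λ² - 19 - 16 = 36 - 35 ≡ 1; y = λ·(19 - 1) - 1 ≡ 15. → (1, 15)

(1, 15)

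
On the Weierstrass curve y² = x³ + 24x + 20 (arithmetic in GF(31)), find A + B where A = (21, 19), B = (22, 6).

(21, 19) + (22, 6). λ = (6 - 19)/(22 - 21) ≡ 18/1 mod 31. 1⁻¹ ≡ 1 (mod 31) since 1·1 = 1 ≡ 1, so λ ≡ 18.
  x = λ² - 21 - 22 = 324 - 43 ≡ 2; y = λ·(21 - 2) - 19 ≡ 13. → (2, 13)

(2, 13)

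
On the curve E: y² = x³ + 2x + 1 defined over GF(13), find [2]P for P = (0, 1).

tangent at (0, 1): λ = (3·0² + 2)/(2·1) ≡ 2/2. 2⁻¹ ≡ 7 (mod 13), so λ ≡ 2·7 ≡ 1.
  x = λ² - 0 - 0 = 1 - 0 ≡ 1; y = λ·(0 - 1) - 1 ≡ 11. → (1, 11)

(1, 11)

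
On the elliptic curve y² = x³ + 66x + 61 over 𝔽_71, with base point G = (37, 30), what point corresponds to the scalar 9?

(37, 41)

Double-and-add on 9 = (1001)₂. Start with G = (37, 30) for the leading 1-bit.
double: tangent at (37, 30): λ = (3·37² + 66)/(2·30) ≡ 55/60. 60⁻¹ ≡ 58 (mod 71), so λ ≡ 55·58 ≡ 66.
  x = λ² - 37 - 37 = 4356 - 74 ≡ 22; y = λ·(37 - 22) - 30 ≡ 37. → (22, 37)
double: tangent at (22, 37): λ = (3·22² + 66)/(2·37) ≡ 27/3. 3⁻¹ ≡ 24 (mod 71) since 3·24 = 72 ≡ 1, so λ ≡ 27·24 ≡ 9.
  x = λ² - 22 - 22 = 81 - 44 ≡ 37; y = λ·(22 - 37) - 37 ≡ 41. → (37, 41)
double: tangent at (37, 41): λ = (3·37² + 66)/(2·41) ≡ 55/11. 11⁻¹ ≡ 13 (mod 71) since 11·13 = 143 ≡ 1, so λ ≡ 55·13 ≡ 5.
  x = λ² - 37 - 37 = 25 - 74 ≡ 22; y = λ·(37 - 22) - 41 ≡ 34. → (22, 34)
add G: (22, 34) + (37, 30). λ = (30 - 34)/(37 - 22) ≡ 67/15 mod 71. 15⁻¹ ≡ 19 (mod 71), so λ ≡ 66.
  x = λ² - 22 - 37 = 4356 - 59 ≡ 37; y = λ·(22 - 37) - 34 ≡ 41. → (37, 41)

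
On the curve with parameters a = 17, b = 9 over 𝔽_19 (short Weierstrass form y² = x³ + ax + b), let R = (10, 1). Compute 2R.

tangent at (10, 1): λ = (3·10² + 17)/(2·1) ≡ 13/2. 2⁻¹ ≡ 10 (mod 19), so λ ≡ 13·10 ≡ 16.
  x = λ² - 10 - 10 = 256 - 20 ≡ 8; y = λ·(10 - 8) - 1 ≡ 12. → (8, 12)

(8, 12)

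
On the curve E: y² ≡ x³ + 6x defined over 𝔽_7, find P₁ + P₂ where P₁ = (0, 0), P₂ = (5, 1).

(4, 2)

(0, 0) + (5, 1). λ = (1 - 0)/(5 - 0) ≡ 1/5 mod 7. 5⁻¹ ≡ 3 (mod 7), so λ ≡ 3.
  x = λ² - 0 - 5 = 9 - 5 ≡ 4; y = λ·(0 - 4) - 0 ≡ 2. → (4, 2)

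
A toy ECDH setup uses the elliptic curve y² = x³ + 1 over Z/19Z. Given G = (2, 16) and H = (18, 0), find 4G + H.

(2, 16)

First 4G:
Double-and-add on 4 = (100)₂. Start with G = (2, 16) for the leading 1-bit.
double: tangent at (2, 16): λ = (3·2² + 0)/(2·16) ≡ 12/13. 13⁻¹ ≡ 3 (mod 19) since 13·3 = 39 ≡ 1, so λ ≡ 12·3 ≡ 17.
  x = λ² - 2 - 2 = 289 - 4 ≡ 0; y = λ·(2 - 0) - 16 ≡ 18. → (0, 18)
double: tangent at (0, 18): λ = (3·0² + 0)/(2·18) ≡ 0/17. 17⁻¹ ≡ 9 (mod 19) since 17·9 = 153 ≡ 1, so λ ≡ 0·9 ≡ 0.
  x = λ² - 0 - 0 = 0 - 0 ≡ 0; y = λ·(0 - 0) - 18 ≡ 1. → (0, 1)
4G = (0, 1).
Finally 4G + H:
(0, 1) + (18, 0). λ = (0 - 1)/(18 - 0) ≡ 18/18 mod 19. 18⁻¹ ≡ 18 (mod 19), so λ ≡ 1.
  x = λ² - 0 - 18 = 1 - 18 ≡ 2; y = λ·(0 - 2) - 1 ≡ 16. → (2, 16)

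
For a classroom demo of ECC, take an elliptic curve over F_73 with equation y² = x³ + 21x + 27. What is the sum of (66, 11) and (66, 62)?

The two points share x = 66 and their y-coordinates satisfy 11 + 62 ≡ 0 (mod 73), so they are inverses. Their sum is 𝒪.

O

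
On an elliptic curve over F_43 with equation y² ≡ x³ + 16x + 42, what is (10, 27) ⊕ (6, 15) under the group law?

(10, 27) + (6, 15). λ = (15 - 27)/(6 - 10) ≡ 31/39 mod 43. 39⁻¹ ≡ 32 (mod 43), so λ ≡ 3.
  x = λ² - 10 - 6 = 9 - 16 ≡ 36; y = λ·(10 - 36) - 27 ≡ 24. → (36, 24)

(36, 24)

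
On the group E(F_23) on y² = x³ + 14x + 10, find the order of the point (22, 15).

8

2P: tangent at (22, 15): λ = (3·22² + 14)/(2·15) ≡ 17/7. 7⁻¹ ≡ 10 (mod 23), so λ ≡ 17·10 ≡ 9.
  x = λ² - 22 - 22 = 81 - 44 ≡ 14; y = λ·(22 - 14) - 15 ≡ 11. → (14, 11)
3P: (14, 11) + (22, 15). λ = (15 - 11)/(22 - 14) ≡ 4/8 mod 23. 8⁻¹ ≡ 3 (mod 23), so λ ≡ 12.
  x = λ² - 14 - 22 = 144 - 36 ≡ 16; y = λ·(14 - 16) - 11 ≡ 11. → (16, 11)
4P: (16, 11) + (22, 15). λ = (15 - 11)/(22 - 16) ≡ 4/6 mod 23. 6⁻¹ ≡ 4 (mod 23), so λ ≡ 16.
  x = λ² - 16 - 22 = 256 - 38 ≡ 11; y = λ·(16 - 11) - 11 ≡ 0. → (11, 0)
5P: (11, 0) + (22, 15). λ = (15 - 0)/(22 - 11) ≡ 15/11 mod 23. 11⁻¹ ≡ 21 (mod 23), so λ ≡ 16.
  x = λ² - 11 - 22 = 256 - 33 ≡ 16; y = λ·(11 - 16) - 0 ≡ 12. → (16, 12)
6P: (16, 12) + (22, 15). λ = (15 - 12)/(22 - 16) ≡ 3/6 mod 23. 6⁻¹ ≡ 4 (mod 23), so λ ≡ 12.
  x = λ² - 16 - 22 = 144 - 38 ≡ 14; y = λ·(16 - 14) - 12 ≡ 12. → (14, 12)
7P: (14, 12) + (22, 15). λ = (15 - 12)/(22 - 14) ≡ 3/8 mod 23. 8⁻¹ ≡ 3 (mod 23) since 8·3 = 24 ≡ 1, so λ ≡ 9.
  x = λ² - 14 - 22 = 81 - 36 ≡ 22; y = λ·(14 - 22) - 12 ≡ 8. → (22, 8)
8P: (22, 8) + (22, 15): same x and y₁ ≡ -y₂, so the sum is the point at infinity.
8P = the point at infinity, so the order is 8.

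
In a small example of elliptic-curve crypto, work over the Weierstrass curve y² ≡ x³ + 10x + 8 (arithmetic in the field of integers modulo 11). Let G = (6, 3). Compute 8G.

(6, 3)

Repeated addition: build up to 8G.
2G: tangent at (6, 3): λ = (3·6² + 10)/(2·3) ≡ 8/6. 6⁻¹ ≡ 2 (mod 11), so λ ≡ 8·2 ≡ 5.
  x = λ² - 6 - 6 = 25 - 12 ≡ 2; y = λ·(6 - 2) - 3 ≡ 6. → (2, 6)
3G: (2, 6) + (6, 3). λ = (3 - 6)/(6 - 2) ≡ 8/4 mod 11. 4⁻¹ ≡ 3 (mod 11) since 4·3 = 12 ≡ 1, so λ ≡ 2.
  x = λ² - 2 - 6 = 4 - 8 ≡ 7; y = λ·(2 - 7) - 6 ≡ 6. → (7, 6)
4G: (7, 6) + (6, 3). λ = (3 - 6)/(6 - 7) ≡ 8/10 mod 11. 10⁻¹ ≡ 10 (mod 11), so λ ≡ 3.
  x = λ² - 7 - 6 = 9 - 13 ≡ 7; y = λ·(7 - 7) - 6 ≡ 5. → (7, 5)
5G: (7, 5) + (6, 3). λ = (3 - 5)/(6 - 7) ≡ 9/10 mod 11. 10⁻¹ ≡ 10 (mod 11), so λ ≡ 2.
  x = λ² - 7 - 6 = 4 - 13 ≡ 2; y = λ·(7 - 2) - 5 ≡ 5. → (2, 5)
6G: (2, 5) + (6, 3). λ = (3 - 5)/(6 - 2) ≡ 9/4 mod 11. 4⁻¹ ≡ 3 (mod 11), so λ ≡ 5.
  x = λ² - 2 - 6 = 25 - 8 ≡ 6; y = λ·(2 - 6) - 5 ≡ 8. → (6, 8)
7G: (6, 8) + (6, 3): same x and y₁ ≡ -y₂, so the sum is O.
8G: O + (6, 3) = (6, 3) (identity).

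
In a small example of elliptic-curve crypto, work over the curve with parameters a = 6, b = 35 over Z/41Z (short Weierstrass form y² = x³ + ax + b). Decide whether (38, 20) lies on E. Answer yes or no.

yes

y² = 20² ≡ 31; x³ + 6x + 35 = 55135 ≡ 31 (mod 41). 31 = 31.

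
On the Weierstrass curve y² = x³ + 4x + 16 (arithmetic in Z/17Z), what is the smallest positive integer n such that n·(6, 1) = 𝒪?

2P: tangent at (6, 1): λ = (3·6² + 4)/(2·1) ≡ 10/2. 2⁻¹ ≡ 9 (mod 17) since 2·9 = 18 ≡ 1, so λ ≡ 10·9 ≡ 5.
  x = λ² - 6 - 6 = 25 - 12 ≡ 13; y = λ·(6 - 13) - 1 ≡ 15. → (13, 15)
3P: (13, 15) + (6, 1). λ = (1 - 15)/(6 - 13) ≡ 3/10 mod 17. 10⁻¹ ≡ 12 (mod 17), so λ ≡ 2.
  x = λ² - 13 - 6 = 4 - 19 ≡ 2; y = λ·(13 - 2) - 15 ≡ 7. → (2, 7)
4P: (2, 7) + (6, 1). λ = (1 - 7)/(6 - 2) ≡ 11/4 mod 17. 4⁻¹ ≡ 13 (mod 17) since 4·13 = 52 ≡ 1, so λ ≡ 7.
  x = λ² - 2 - 6 = 49 - 8 ≡ 7; y = λ·(2 - 7) - 7 ≡ 9. → (7, 9)
5P: (7, 9) + (6, 1). λ = (1 - 9)/(6 - 7) ≡ 9/16 mod 17. 16⁻¹ ≡ 16 (mod 17) since 16·16 = 256 ≡ 1, so λ ≡ 8.
  x = λ² - 7 - 6 = 64 - 13 ≡ 0; y = λ·(7 - 0) - 9 ≡ 13. → (0, 13)
6P: (0, 13) + (6, 1). λ = (1 - 13)/(6 - 0) ≡ 5/6 mod 17. 6⁻¹ ≡ 3 (mod 17) since 6·3 = 18 ≡ 1, so λ ≡ 15.
  x = λ² - 0 - 6 = 225 - 6 ≡ 15; y = λ·(0 - 15) - 13 ≡ 0. → (15, 0)
7P: (15, 0) + (6, 1). λ = (1 - 0)/(6 - 15) ≡ 1/8 mod 17. 8⁻¹ ≡ 15 (mod 17), so λ ≡ 15.
  x = λ² - 15 - 6 = 225 - 21 ≡ 0; y = λ·(15 - 0) - 0 ≡ 4. → (0, 4)
8P: (0, 4) + (6, 1). λ = (1 - 4)/(6 - 0) ≡ 14/6 mod 17. 6⁻¹ ≡ 3 (mod 17), so λ ≡ 8.
  x = λ² - 0 - 6 = 64 - 6 ≡ 7; y = λ·(0 - 7) - 4 ≡ 8. → (7, 8)
9P: (7, 8) + (6, 1). λ = (1 - 8)/(6 - 7) ≡ 10/16 mod 17. 16⁻¹ ≡ 16 (mod 17) since 16·16 = 256 ≡ 1, so λ ≡ 7.
  x = λ² - 7 - 6 = 49 - 13 ≡ 2; y = λ·(7 - 2) - 8 ≡ 10. → (2, 10)
10P: (2, 10) + (6, 1). λ = (1 - 10)/(6 - 2) ≡ 8/4 mod 17. 4⁻¹ ≡ 13 (mod 17), so λ ≡ 2.
  x = λ² - 2 - 6 = 4 - 8 ≡ 13; y = λ·(2 - 13) - 10 ≡ 2. → (13, 2)
11P: (13, 2) + (6, 1). λ = (1 - 2)/(6 - 13) ≡ 16/10 mod 17. 10⁻¹ ≡ 12 (mod 17), so λ ≡ 5.
  x = λ² - 13 - 6 = 25 - 19 ≡ 6; y = λ·(13 - 6) - 2 ≡ 16. → (6, 16)
12P: (6, 16) + (6, 1): same x and y₁ ≡ -y₂, so the sum is 𝒪.
12P = 𝒪, so the order is 12.

12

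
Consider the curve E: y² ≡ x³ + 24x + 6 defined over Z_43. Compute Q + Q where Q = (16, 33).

(26, 19)

tangent at (16, 33): λ = (3·16² + 24)/(2·33) ≡ 18/23. 23⁻¹ ≡ 15 (mod 43) since 23·15 = 345 ≡ 1, so λ ≡ 18·15 ≡ 12.
  x = λ² - 16 - 16 = 144 - 32 ≡ 26; y = λ·(16 - 26) - 33 ≡ 19. → (26, 19)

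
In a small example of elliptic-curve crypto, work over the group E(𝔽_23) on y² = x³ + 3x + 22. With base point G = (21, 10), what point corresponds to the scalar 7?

(20, 3)

Double-and-add on 7 = (111)₂. Start with G = (21, 10) for the leading 1-bit.
double: tangent at (21, 10): λ = (3·21² + 3)/(2·10) ≡ 15/20. 20⁻¹ ≡ 15 (mod 23), so λ ≡ 15·15 ≡ 18.
  x = λ² - 21 - 21 = 324 - 42 ≡ 6; y = λ·(21 - 6) - 10 ≡ 7. → (6, 7)
add G: (6, 7) + (21, 10). λ = (10 - 7)/(21 - 6) ≡ 3/15 mod 23. 15⁻¹ ≡ 20 (mod 23) since 15·20 = 300 ≡ 1, so λ ≡ 14.
  x = λ² - 6 - 21 = 196 - 27 ≡ 8; y = λ·(6 - 8) - 7 ≡ 11. → (8, 11)
double: tangent at (8, 11): λ = (3·8² + 3)/(2·11) ≡ 11/22. 22⁻¹ ≡ 22 (mod 23), so λ ≡ 11·22 ≡ 12.
  x = λ² - 8 - 8 = 144 - 16 ≡ 13; y = λ·(8 - 13) - 11 ≡ 21. → (13, 21)
add G: (13, 21) + (21, 10). λ = (10 - 21)/(21 - 13) ≡ 12/8 mod 23. 8⁻¹ ≡ 3 (mod 23) since 8·3 = 24 ≡ 1, so λ ≡ 13.
  x = λ² - 13 - 21 = 169 - 34 ≡ 20; y = λ·(13 - 20) - 21 ≡ 3. → (20, 3)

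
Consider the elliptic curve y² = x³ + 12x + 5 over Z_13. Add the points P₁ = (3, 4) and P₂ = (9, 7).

(11, 5)

(3, 4) + (9, 7). λ = (7 - 4)/(9 - 3) ≡ 3/6 mod 13. 6⁻¹ ≡ 11 (mod 13), so λ ≡ 7.
  x = λ² - 3 - 9 = 49 - 12 ≡ 11; y = λ·(3 - 11) - 4 ≡ 5. → (11, 5)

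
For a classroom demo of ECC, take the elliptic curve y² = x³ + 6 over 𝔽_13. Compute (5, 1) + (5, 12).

O

The two points share x = 5 and their y-coordinates satisfy 1 + 12 ≡ 0 (mod 13), so they are inverses. Their sum is O.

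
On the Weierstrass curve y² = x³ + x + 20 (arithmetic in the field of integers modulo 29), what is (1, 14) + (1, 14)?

(14, 9)

tangent at (1, 14): λ = (3·1² + 1)/(2·14) ≡ 4/28. 28⁻¹ ≡ 28 (mod 29), so λ ≡ 4·28 ≡ 25.
  x = λ² - 1 - 1 = 625 - 2 ≡ 14; y = λ·(1 - 14) - 14 ≡ 9. → (14, 9)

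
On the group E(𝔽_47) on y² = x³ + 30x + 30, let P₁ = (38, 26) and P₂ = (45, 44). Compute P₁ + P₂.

(38, 26) + (45, 44). λ = (44 - 26)/(45 - 38) ≡ 18/7 mod 47. 7⁻¹ ≡ 27 (mod 47) since 7·27 = 189 ≡ 1, so λ ≡ 16.
  x = λ² - 38 - 45 = 256 - 83 ≡ 32; y = λ·(38 - 32) - 26 ≡ 23. → (32, 23)

(32, 23)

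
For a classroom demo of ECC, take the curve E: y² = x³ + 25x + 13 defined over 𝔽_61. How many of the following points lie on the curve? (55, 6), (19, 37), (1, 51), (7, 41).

2

(55, 6): 6² ≡ 36, rhs ≡ 13 → off.
(19, 37): 37² ≡ 27, rhs ≡ 27 → on.
(1, 51): 51² ≡ 39, rhs ≡ 39 → on.
(7, 41): 41² ≡ 34, rhs ≡ 43 → off.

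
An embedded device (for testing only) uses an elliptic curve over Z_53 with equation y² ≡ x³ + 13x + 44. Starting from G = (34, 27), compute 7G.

Double-and-add on 7 = (111)₂. Start with G = (34, 27) for the leading 1-bit.
double: tangent at (34, 27): λ = (3·34² + 13)/(2·27) ≡ 36/1. 1⁻¹ ≡ 1 (mod 53) since 1·1 = 1 ≡ 1, so λ ≡ 36·1 ≡ 36.
  x = λ² - 34 - 34 = 1296 - 68 ≡ 9; y = λ·(34 - 9) - 27 ≡ 25. → (9, 25)
add G: (9, 25) + (34, 27). λ = (27 - 25)/(34 - 9) ≡ 2/25 mod 53. 25⁻¹ ≡ 17 (mod 53), so λ ≡ 34.
  x = λ² - 9 - 34 = 1156 - 43 ≡ 0; y = λ·(9 - 0) - 25 ≡ 16. → (0, 16)
double: tangent at (0, 16): λ = (3·0² + 13)/(2·16) ≡ 13/32. 32⁻¹ ≡ 5 (mod 53), so λ ≡ 13·5 ≡ 12.
  x = λ² - 0 - 0 = 144 - 0 ≡ 38; y = λ·(0 - 38) - 16 ≡ 5. → (38, 5)
add G: (38, 5) + (34, 27). λ = (27 - 5)/(34 - 38) ≡ 22/49 mod 53. 49⁻¹ ≡ 13 (mod 53), so λ ≡ 21.
  x = λ² - 38 - 34 = 441 - 72 ≡ 51; y = λ·(38 - 51) - 5 ≡ 40. → (51, 40)

(51, 40)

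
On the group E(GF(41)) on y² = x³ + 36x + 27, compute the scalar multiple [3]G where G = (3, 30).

Repeated addition: build up to 3G.
2G: tangent at (3, 30): λ = (3·3² + 36)/(2·30) ≡ 22/19. 19⁻¹ ≡ 13 (mod 41), so λ ≡ 22·13 ≡ 40.
  x = λ² - 3 - 3 = 1600 - 6 ≡ 36; y = λ·(3 - 36) - 30 ≡ 3. → (36, 3)
3G: (36, 3) + (3, 30). λ = (30 - 3)/(3 - 36) ≡ 27/8 mod 41. 8⁻¹ ≡ 36 (mod 41) since 8·36 = 288 ≡ 1, so λ ≡ 29.
  x = λ² - 36 - 3 = 841 - 39 ≡ 23; y = λ·(36 - 23) - 3 ≡ 5. → (23, 5)

(23, 5)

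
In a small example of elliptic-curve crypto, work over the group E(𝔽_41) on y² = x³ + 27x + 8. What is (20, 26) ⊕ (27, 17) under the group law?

(40, 29)

(20, 26) + (27, 17). λ = (17 - 26)/(27 - 20) ≡ 32/7 mod 41. 7⁻¹ ≡ 6 (mod 41) since 7·6 = 42 ≡ 1, so λ ≡ 28.
  x = λ² - 20 - 27 = 784 - 47 ≡ 40; y = λ·(20 - 40) - 26 ≡ 29. → (40, 29)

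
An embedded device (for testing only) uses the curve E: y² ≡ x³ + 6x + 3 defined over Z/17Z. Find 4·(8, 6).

Write P = (8, 6).
Repeated addition: build up to 4P.
2P: tangent at (8, 6): λ = (3·8² + 6)/(2·6) ≡ 11/12. 12⁻¹ ≡ 10 (mod 17) since 12·10 = 120 ≡ 1, so λ ≡ 11·10 ≡ 8.
  x = λ² - 8 - 8 = 64 - 16 ≡ 14; y = λ·(8 - 14) - 6 ≡ 14. → (14, 14)
3P: (14, 14) + (8, 6). λ = (6 - 14)/(8 - 14) ≡ 9/11 mod 17. 11⁻¹ ≡ 14 (mod 17), so λ ≡ 7.
  x = λ² - 14 - 8 = 49 - 22 ≡ 10; y = λ·(14 - 10) - 14 ≡ 14. → (10, 14)
4P: (10, 14) + (8, 6). λ = (6 - 14)/(8 - 10) ≡ 9/15 mod 17. 15⁻¹ ≡ 8 (mod 17), so λ ≡ 4.
  x = λ² - 10 - 8 = 16 - 18 ≡ 15; y = λ·(10 - 15) - 14 ≡ 0. → (15, 0)

(15, 0)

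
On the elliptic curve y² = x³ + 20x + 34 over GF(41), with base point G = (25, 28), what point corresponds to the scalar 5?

(10, 2)

Double-and-add on 5 = (101)₂. Start with G = (25, 28) for the leading 1-bit.
double: tangent at (25, 28): λ = (3·25² + 20)/(2·28) ≡ 9/15. 15⁻¹ ≡ 11 (mod 41) since 15·11 = 165 ≡ 1, so λ ≡ 9·11 ≡ 17.
  x = λ² - 25 - 25 = 289 - 50 ≡ 34; y = λ·(25 - 34) - 28 ≡ 24. → (34, 24)
double: tangent at (34, 24): λ = (3·34² + 20)/(2·24) ≡ 3/7. 7⁻¹ ≡ 6 (mod 41), so λ ≡ 3·6 ≡ 18.
  x = λ² - 34 - 34 = 324 - 68 ≡ 10; y = λ·(34 - 10) - 24 ≡ 39. → (10, 39)
add G: (10, 39) + (25, 28). λ = (28 - 39)/(25 - 10) ≡ 30/15 mod 41. 15⁻¹ ≡ 11 (mod 41), so λ ≡ 2.
  x = λ² - 10 - 25 = 4 - 35 ≡ 10; y = λ·(10 - 10) - 39 ≡ 2. → (10, 2)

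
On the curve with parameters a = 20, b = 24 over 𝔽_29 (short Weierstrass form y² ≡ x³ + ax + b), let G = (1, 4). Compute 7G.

Repeated addition: build up to 7G.
2G: tangent at (1, 4): λ = (3·1² + 20)/(2·4) ≡ 23/8. 8⁻¹ ≡ 11 (mod 29), so λ ≡ 23·11 ≡ 21.
  x = λ² - 1 - 1 = 441 - 2 ≡ 4; y = λ·(1 - 4) - 4 ≡ 20. → (4, 20)
3G: (4, 20) + (1, 4). λ = (4 - 20)/(1 - 4) ≡ 13/26 mod 29. 26⁻¹ ≡ 19 (mod 29), so λ ≡ 15.
  x = λ² - 4 - 1 = 225 - 5 ≡ 17; y = λ·(4 - 17) - 20 ≡ 17. → (17, 17)
4G: (17, 17) + (1, 4). λ = (4 - 17)/(1 - 17) ≡ 16/13 mod 29. 13⁻¹ ≡ 9 (mod 29) since 13·9 = 117 ≡ 1, so λ ≡ 28.
  x = λ² - 17 - 1 = 784 - 18 ≡ 12; y = λ·(17 - 12) - 17 ≡ 7. → (12, 7)
5G: (12, 7) + (1, 4). λ = (4 - 7)/(1 - 12) ≡ 26/18 mod 29. 18⁻¹ ≡ 21 (mod 29), so λ ≡ 24.
  x = λ² - 12 - 1 = 576 - 13 ≡ 12; y = λ·(12 - 12) - 7 ≡ 22. → (12, 22)
6G: (12, 22) + (1, 4). λ = (4 - 22)/(1 - 12) ≡ 11/18 mod 29. 18⁻¹ ≡ 21 (mod 29), so λ ≡ 28.
  x = λ² - 12 - 1 = 784 - 13 ≡ 17; y = λ·(12 - 17) - 22 ≡ 12. → (17, 12)
7G: (17, 12) + (1, 4). λ = (4 - 12)/(1 - 17) ≡ 21/13 mod 29. 13⁻¹ ≡ 9 (mod 29) since 13·9 = 117 ≡ 1, so λ ≡ 15.
  x = λ² - 17 - 1 = 225 - 18 ≡ 4; y = λ·(17 - 4) - 12 ≡ 9. → (4, 9)

(4, 9)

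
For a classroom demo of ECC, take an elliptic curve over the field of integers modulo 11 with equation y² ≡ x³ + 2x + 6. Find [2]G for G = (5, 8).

(1, 3)

tangent at (5, 8): λ = (3·5² + 2)/(2·8) ≡ 0/5. 5⁻¹ ≡ 9 (mod 11) since 5·9 = 45 ≡ 1, so λ ≡ 0·9 ≡ 0.
  x = λ² - 5 - 5 = 0 - 10 ≡ 1; y = λ·(5 - 1) - 8 ≡ 3. → (1, 3)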